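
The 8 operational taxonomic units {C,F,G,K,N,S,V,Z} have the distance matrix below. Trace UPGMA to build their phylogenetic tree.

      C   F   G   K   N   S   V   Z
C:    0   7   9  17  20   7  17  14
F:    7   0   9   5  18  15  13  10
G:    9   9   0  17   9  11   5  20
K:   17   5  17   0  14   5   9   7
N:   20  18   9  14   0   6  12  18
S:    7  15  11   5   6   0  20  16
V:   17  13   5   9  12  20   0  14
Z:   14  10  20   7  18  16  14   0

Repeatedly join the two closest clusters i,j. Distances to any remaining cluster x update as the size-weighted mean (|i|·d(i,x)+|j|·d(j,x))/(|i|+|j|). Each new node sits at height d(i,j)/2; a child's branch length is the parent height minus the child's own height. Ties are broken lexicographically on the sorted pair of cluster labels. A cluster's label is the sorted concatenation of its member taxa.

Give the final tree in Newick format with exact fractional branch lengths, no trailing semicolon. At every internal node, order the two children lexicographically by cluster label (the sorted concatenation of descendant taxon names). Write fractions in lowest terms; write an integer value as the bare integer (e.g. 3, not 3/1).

((C:19/3,((F:5/2,K:5/2):7/4,Z:17/4):25/12):55/96,((G:5/2,V:5/2):4,(N:3,S:3):7/2):13/32)

step 1: merge (F,K) at d=5; branch lengths F→5/2, K→5/2; new cluster FK
  updated: d(C,FK)=12, d(FK,G)=13, d(FK,N)=16, d(FK,S)=10, d(FK,V)=11, d(FK,Z)=17/2
step 2: merge (G,V) at d=5; branch lengths G→5/2, V→5/2; new cluster GV
  updated: d(C,GV)=13, d(FK,GV)=12, d(GV,N)=21/2, d(GV,S)=31/2, d(GV,Z)=17
step 3: merge (N,S) at d=6; branch lengths N→3, S→3; new cluster NS
  updated: d(C,NS)=27/2, d(FK,NS)=13, d(GV,NS)=13, d(NS,Z)=17
step 4: merge (FK,Z) at d=17/2; branch lengths FK→7/4, Z→17/4; new cluster FKZ
  updated: d(C,FKZ)=38/3, d(FKZ,GV)=41/3, d(FKZ,NS)=43/3
step 5: merge (C,FKZ) at d=38/3; branch lengths C→19/3, FKZ→25/12; new cluster CFKZ
  updated: d(CFKZ,GV)=27/2, d(CFKZ,NS)=113/8
step 6: merge (GV,NS) at d=13; branch lengths GV→4, NS→7/2; new cluster GNSV
  updated: d(CFKZ,GNSV)=221/16
step 7: merge (CFKZ,GNSV) at d=221/16; branch lengths CFKZ→55/96, GNSV→13/32; new cluster CFGKNSVZ
final tree: ((C:19/3,((F:5/2,K:5/2):7/4,Z:17/4):25/12):55/96,((G:5/2,V:5/2):4,(N:3,S:3):7/2):13/32)
total length: 1867/48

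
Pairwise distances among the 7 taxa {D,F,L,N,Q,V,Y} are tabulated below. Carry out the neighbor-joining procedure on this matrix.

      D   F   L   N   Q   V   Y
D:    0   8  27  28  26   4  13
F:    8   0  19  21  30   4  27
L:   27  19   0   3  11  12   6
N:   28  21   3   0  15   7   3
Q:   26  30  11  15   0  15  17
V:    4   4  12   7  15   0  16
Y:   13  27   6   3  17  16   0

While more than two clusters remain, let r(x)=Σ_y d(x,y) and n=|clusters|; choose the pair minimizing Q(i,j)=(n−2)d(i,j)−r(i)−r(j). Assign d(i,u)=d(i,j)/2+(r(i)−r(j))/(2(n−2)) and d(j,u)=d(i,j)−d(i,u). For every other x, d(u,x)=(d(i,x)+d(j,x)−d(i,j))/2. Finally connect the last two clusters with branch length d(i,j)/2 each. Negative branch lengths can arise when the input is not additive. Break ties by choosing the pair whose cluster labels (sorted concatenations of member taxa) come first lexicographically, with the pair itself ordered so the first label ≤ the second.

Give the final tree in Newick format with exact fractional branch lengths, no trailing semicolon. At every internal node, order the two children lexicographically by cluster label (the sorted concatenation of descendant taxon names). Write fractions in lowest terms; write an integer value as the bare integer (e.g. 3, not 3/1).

((((((D:37/10,F:43/10):59/16,V:-59/16):81/8,Q:75/8):75/32,L:37/32):59/32,N:7/32):89/64,Y:89/64)

1. join D+F (d=8, Q=-175) ⇒ DF; edges |D|=37/10, |F|=43/10
  updated: d(DF,L)=19, d(DF,N)=41/2, d(DF,Q)=24, d(DF,V)=0, d(DF,Y)=16
2. join DF+V (d=0, Q=-259/2) ⇒ DFV; edges |DF|=59/16, |V|=-59/16
  updated: d(DFV,L)=31/2, d(DFV,N)=55/4, d(DFV,Q)=39/2, d(DFV,Y)=16
3. join DFV+Q (d=39/2, Q=-275/4) ⇒ DFQV; edges |DFV|=81/8, |Q|=75/8
  updated: d(DFQV,L)=7/2, d(DFQV,N)=37/8, d(DFQV,Y)=27/4
4. join DFQV+L (d=7/2, Q=-163/8) ⇒ DFLQV; edges |DFQV|=75/32, |L|=37/32
  updated: d(DFLQV,N)=33/16, d(DFLQV,Y)=37/8
5. join DFLQV+N (d=33/16, Q=-155/16) ⇒ DFLNQV; edges |DFLQV|=59/32, |N|=7/32
  updated: d(DFLNQV,Y)=89/32
6. join DFLNQV+Y (d=89/32) ⇒ DFLNQVY; edges |DFLNQV|=89/64, |Y|=89/64
final tree: ((((((D:37/10,F:43/10):59/16,V:-59/16):81/8,Q:75/8):75/32,L:37/32):59/32,N:7/32):89/64,Y:89/64)
total length: 1147/32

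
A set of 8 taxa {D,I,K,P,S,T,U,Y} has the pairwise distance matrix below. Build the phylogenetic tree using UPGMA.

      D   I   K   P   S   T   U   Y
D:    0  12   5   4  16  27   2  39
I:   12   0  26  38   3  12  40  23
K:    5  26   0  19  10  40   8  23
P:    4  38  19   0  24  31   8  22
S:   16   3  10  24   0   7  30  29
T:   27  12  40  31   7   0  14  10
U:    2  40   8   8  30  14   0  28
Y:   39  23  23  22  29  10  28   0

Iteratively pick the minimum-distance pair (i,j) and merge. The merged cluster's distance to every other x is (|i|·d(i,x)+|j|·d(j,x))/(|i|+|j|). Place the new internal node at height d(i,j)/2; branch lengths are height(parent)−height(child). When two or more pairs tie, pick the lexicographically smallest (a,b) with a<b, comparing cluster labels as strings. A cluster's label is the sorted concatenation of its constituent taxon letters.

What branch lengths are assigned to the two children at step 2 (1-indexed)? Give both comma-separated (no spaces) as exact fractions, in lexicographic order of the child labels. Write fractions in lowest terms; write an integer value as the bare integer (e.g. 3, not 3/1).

1. join D+U (d=2) ⇒ DU; edges |D|=1, |U|=1
  updated: d(DU,I)=26, d(DU,K)=13/2, d(DU,P)=6, d(DU,S)=23, d(DU,T)=41/2, d(DU,Y)=67/2
2. join I+S (d=3) ⇒ IS; edges |I|=3/2, |S|=3/2
  updated: d(DU,IS)=49/2, d(IS,K)=18, d(IS,P)=31, d(IS,T)=19/2, d(IS,Y)=26
3. join DU+P (d=6) ⇒ DPU; edges |DU|=2, |P|=3
  updated: d(DPU,IS)=80/3, d(DPU,K)=32/3, d(DPU,T)=24, d(DPU,Y)=89/3
4. join IS+T (d=19/2) ⇒ IST; edges |IS|=13/4, |T|=19/4
  updated: d(DPU,IST)=232/9, d(IST,K)=76/3, d(IST,Y)=62/3
5. join DPU+K (d=32/3) ⇒ DKPU; edges |DPU|=7/3, |K|=16/3
  updated: d(DKPU,IST)=77/3, d(DKPU,Y)=28
6. join IST+Y (d=62/3) ⇒ ISTY; edges |IST|=67/12, |Y|=31/3
  updated: d(DKPU,ISTY)=105/4
7. join DKPU+ISTY (d=105/4) ⇒ DIKPSTUY; edges |DKPU|=187/24, |ISTY|=67/24
final tree: ((((D:1,U:1):2,P:3):7/3,K:16/3):187/24,(((I:3/2,S:3/2):13/4,T:19/4):67/12,Y:31/3):67/24)
total length: 313/6

3/2,3/2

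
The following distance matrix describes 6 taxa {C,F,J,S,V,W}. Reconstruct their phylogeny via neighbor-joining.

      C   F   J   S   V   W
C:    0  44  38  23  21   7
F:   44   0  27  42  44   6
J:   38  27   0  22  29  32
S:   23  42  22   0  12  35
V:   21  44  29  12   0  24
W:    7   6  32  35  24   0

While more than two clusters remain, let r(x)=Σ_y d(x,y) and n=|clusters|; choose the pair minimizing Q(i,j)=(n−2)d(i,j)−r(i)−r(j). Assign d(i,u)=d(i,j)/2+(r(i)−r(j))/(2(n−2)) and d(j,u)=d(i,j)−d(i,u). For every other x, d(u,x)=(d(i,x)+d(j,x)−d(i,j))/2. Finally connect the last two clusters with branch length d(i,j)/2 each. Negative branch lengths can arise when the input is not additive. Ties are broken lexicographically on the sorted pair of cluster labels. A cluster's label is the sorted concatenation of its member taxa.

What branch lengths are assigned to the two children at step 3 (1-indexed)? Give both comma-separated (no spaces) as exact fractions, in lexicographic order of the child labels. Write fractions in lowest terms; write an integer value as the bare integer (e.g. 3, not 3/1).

95/16,241/16

step 1: merge (F,W) at d=6, Q=-243; branch lengths F→83/8, W→-35/8; new cluster FW
  updated: d(C,FW)=45/2, d(FW,J)=53/2, d(FW,S)=71/2, d(FW,V)=31
step 2: merge (C,FW) at d=45/2, Q=-305/2; branch lengths C→113/12, FW→157/12; new cluster CFW
  updated: d(CFW,J)=21, d(CFW,S)=18, d(CFW,V)=59/4
step 3: merge (CFW,J) at d=21, Q=-335/4; branch lengths CFW→95/16, J→241/16; new cluster CFJW
  updated: d(CFJW,S)=19/2, d(CFJW,V)=91/8
step 4: merge (CFJW,S) at d=19/2, Q=-263/8; branch lengths CFJW→71/16, S→81/16; new cluster CFJSW
  updated: d(CFJSW,V)=111/16
step 5: merge (CFJSW,V) at d=111/16; branch lengths CFJSW→111/32, V→111/32; new cluster CFJSVW
final tree: ((((C:113/12,(F:83/8,W:-35/8):157/12):95/16,J:241/16):71/16,S:81/16):111/32,V:111/32)
total length: 1055/16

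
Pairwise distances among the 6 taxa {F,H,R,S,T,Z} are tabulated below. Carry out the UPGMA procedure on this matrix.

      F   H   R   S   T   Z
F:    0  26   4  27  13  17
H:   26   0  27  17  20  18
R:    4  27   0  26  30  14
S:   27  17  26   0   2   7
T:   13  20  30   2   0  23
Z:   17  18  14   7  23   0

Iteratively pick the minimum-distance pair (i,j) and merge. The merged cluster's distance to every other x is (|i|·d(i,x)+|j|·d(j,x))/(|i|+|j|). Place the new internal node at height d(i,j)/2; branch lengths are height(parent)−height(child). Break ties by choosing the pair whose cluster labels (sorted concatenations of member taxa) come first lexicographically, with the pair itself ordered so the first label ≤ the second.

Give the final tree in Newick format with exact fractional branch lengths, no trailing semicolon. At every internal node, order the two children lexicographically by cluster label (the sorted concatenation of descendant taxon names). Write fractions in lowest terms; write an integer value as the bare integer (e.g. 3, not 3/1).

((F:2,R:2):37/4,(H:55/6,((S:1,T:1):13/2,Z:15/2):5/3):25/12)

iteration 1: select S,T (d=2); attach at lengths (1, 1); label the merged cluster ST
  updated: d(F,ST)=20, d(H,ST)=37/2, d(R,ST)=28, d(ST,Z)=15
iteration 2: select F,R (d=4); attach at lengths (2, 2); label the merged cluster FR
  updated: d(FR,H)=53/2, d(FR,ST)=24, d(FR,Z)=31/2
iteration 3: select ST,Z (d=15); attach at lengths (13/2, 15/2); label the merged cluster STZ
  updated: d(FR,STZ)=127/6, d(H,STZ)=55/3
iteration 4: select H,STZ (d=55/3); attach at lengths (55/6, 5/3); label the merged cluster HSTZ
  updated: d(FR,HSTZ)=45/2
iteration 5: select FR,HSTZ (d=45/2); attach at lengths (37/4, 25/12); label the merged cluster FHRSTZ
final tree: ((F:2,R:2):37/4,(H:55/6,((S:1,T:1):13/2,Z:15/2):5/3):25/12)
total length: 253/6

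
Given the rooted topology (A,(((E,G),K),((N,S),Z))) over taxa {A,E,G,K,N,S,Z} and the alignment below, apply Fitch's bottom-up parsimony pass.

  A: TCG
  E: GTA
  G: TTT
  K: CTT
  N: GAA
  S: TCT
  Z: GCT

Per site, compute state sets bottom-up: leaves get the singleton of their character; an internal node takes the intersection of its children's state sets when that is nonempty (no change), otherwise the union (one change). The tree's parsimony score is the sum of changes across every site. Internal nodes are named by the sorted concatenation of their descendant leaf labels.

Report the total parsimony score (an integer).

[col 0] EG: children E:{G}, G:{T} ∪→ {G,T}; cost 1
[col 0] EGK: children EG:{G,T}, K:{C} ∪→ {C,G,T}; cost 1
[col 0] NS: children N:{G}, S:{T} ∪→ {G,T}; cost 1
[col 0] NSZ: children NS:{G,T}, Z:{G} ∩→ {G}; cost 0
[col 0] EGKNSZ: children EGK:{C,G,T}, NSZ:{G} ∩→ {G}; cost 0
[col 0] AEGKNSZ: children A:{T}, EGKNSZ:{G} ∪→ {G,T}; cost 1
[col 1] EG: children E:{T}, G:{T} ∩→ {T}; cost 0
[col 1] EGK: children EG:{T}, K:{T} ∩→ {T}; cost 0
[col 1] NS: children N:{A}, S:{C} ∪→ {A,C}; cost 1
[col 1] NSZ: children NS:{A,C}, Z:{C} ∩→ {C}; cost 0
[col 1] EGKNSZ: children EGK:{T}, NSZ:{C} ∪→ {C,T}; cost 1
[col 1] AEGKNSZ: children A:{C}, EGKNSZ:{C,T} ∩→ {C}; cost 0
[col 2] EG: children E:{A}, G:{T} ∪→ {A,T}; cost 1
[col 2] EGK: children EG:{A,T}, K:{T} ∩→ {T}; cost 0
[col 2] NS: children N:{A}, S:{T} ∪→ {A,T}; cost 1
[col 2] NSZ: children NS:{A,T}, Z:{T} ∩→ {T}; cost 0
[col 2] EGKNSZ: children EGK:{T}, NSZ:{T} ∩→ {T}; cost 0
[col 2] AEGKNSZ: children A:{G}, EGKNSZ:{T} ∪→ {G,T}; cost 1
per-site changes: [4, 2, 3]; total = 9

9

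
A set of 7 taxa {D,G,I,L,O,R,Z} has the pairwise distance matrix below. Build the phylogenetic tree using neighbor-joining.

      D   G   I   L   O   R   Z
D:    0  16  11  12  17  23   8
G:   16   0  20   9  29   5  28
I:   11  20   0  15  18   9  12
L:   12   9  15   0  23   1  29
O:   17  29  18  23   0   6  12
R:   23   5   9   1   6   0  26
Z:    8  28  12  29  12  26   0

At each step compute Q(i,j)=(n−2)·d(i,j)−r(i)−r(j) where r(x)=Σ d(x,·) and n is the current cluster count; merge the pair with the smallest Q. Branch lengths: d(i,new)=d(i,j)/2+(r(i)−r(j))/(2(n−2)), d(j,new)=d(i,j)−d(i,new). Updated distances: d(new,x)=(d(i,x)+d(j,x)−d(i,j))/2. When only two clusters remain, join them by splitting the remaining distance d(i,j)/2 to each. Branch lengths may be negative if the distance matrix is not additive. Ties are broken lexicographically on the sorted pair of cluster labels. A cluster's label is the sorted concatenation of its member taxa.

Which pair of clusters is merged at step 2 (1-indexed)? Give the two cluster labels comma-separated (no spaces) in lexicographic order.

iteration 1: select D,Z (d=8, Q=-162); attach at lengths (6/5, 34/5); label the merged cluster DZ
  updated: d(DZ,G)=18, d(DZ,I)=15/2, d(DZ,L)=33/2, d(DZ,O)=21/2, d(DZ,R)=41/2
iteration 2: select DZ,O (d=21/2, Q=-235/2); attach at lengths (57/16, 111/16); label the merged cluster DOZ
  updated: d(DOZ,G)=73/4, d(DOZ,I)=15/2, d(DOZ,L)=29/2, d(DOZ,R)=8
iteration 3: select DOZ,I (d=15/2, Q=-309/4); attach at lengths (77/24, 103/24); label the merged cluster DIOZ
  updated: d(DIOZ,G)=123/8, d(DIOZ,L)=11, d(DIOZ,R)=19/4
iteration 4: select DIOZ,R (d=19/4, Q=-259/8); attach at lengths (239/32, -87/32); label the merged cluster DIORZ
  updated: d(DIORZ,G)=125/16, d(DIORZ,L)=29/8
iteration 5: select DIORZ,G (d=125/16, Q=-327/16); attach at lengths (39/32, 211/32); label the merged cluster DGIORZ
  updated: d(DGIORZ,L)=77/32
iteration 6: select DGIORZ,L (d=77/32); attach at lengths (77/64, 77/64); label the merged cluster DGILORZ
final tree: ((((((D:6/5,Z:34/5):57/16,O:111/16):77/24,I:103/24):239/32,R:-87/32):39/32,G:211/32):77/64,L:77/64)
total length: 1311/32

DZ,O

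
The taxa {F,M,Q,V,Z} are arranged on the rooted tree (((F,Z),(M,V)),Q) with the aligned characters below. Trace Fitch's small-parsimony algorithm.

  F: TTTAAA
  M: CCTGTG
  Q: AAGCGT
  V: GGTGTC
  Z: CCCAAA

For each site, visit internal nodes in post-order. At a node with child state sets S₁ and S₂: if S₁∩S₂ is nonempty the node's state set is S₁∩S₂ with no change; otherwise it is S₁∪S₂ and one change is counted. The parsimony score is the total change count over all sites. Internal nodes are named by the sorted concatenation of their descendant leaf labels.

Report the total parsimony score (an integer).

[col 0] FZ: children F:{T}, Z:{C} ∪→ {C,T}; cost 1
[col 0] MV: children M:{C}, V:{G} ∪→ {C,G}; cost 1
[col 0] FMVZ: children FZ:{C,T}, MV:{C,G} ∩→ {C}; cost 0
[col 0] FMQVZ: children FMVZ:{C}, Q:{A} ∪→ {A,C}; cost 1
[col 1] FZ: children F:{T}, Z:{C} ∪→ {C,T}; cost 1
[col 1] MV: children M:{C}, V:{G} ∪→ {C,G}; cost 1
[col 1] FMVZ: children FZ:{C,T}, MV:{C,G} ∩→ {C}; cost 0
[col 1] FMQVZ: children FMVZ:{C}, Q:{A} ∪→ {A,C}; cost 1
[col 2] FZ: children F:{T}, Z:{C} ∪→ {C,T}; cost 1
[col 2] MV: children M:{T}, V:{T} ∩→ {T}; cost 0
[col 2] FMVZ: children FZ:{C,T}, MV:{T} ∩→ {T}; cost 0
[col 2] FMQVZ: children FMVZ:{T}, Q:{G} ∪→ {G,T}; cost 1
[col 3] FZ: children F:{A}, Z:{A} ∩→ {A}; cost 0
[col 3] MV: children M:{G}, V:{G} ∩→ {G}; cost 0
[col 3] FMVZ: children FZ:{A}, MV:{G} ∪→ {A,G}; cost 1
[col 3] FMQVZ: children FMVZ:{A,G}, Q:{C} ∪→ {A,C,G}; cost 1
[col 4] FZ: children F:{A}, Z:{A} ∩→ {A}; cost 0
[col 4] MV: children M:{T}, V:{T} ∩→ {T}; cost 0
[col 4] FMVZ: children FZ:{A}, MV:{T} ∪→ {A,T}; cost 1
[col 4] FMQVZ: children FMVZ:{A,T}, Q:{G} ∪→ {A,G,T}; cost 1
[col 5] FZ: children F:{A}, Z:{A} ∩→ {A}; cost 0
[col 5] MV: children M:{G}, V:{C} ∪→ {C,G}; cost 1
[col 5] FMVZ: children FZ:{A}, MV:{C,G} ∪→ {A,C,G}; cost 1
[col 5] FMQVZ: children FMVZ:{A,C,G}, Q:{T} ∪→ {A,C,G,T}; cost 1
per-site changes: [3, 3, 2, 2, 2, 3]; total = 15

15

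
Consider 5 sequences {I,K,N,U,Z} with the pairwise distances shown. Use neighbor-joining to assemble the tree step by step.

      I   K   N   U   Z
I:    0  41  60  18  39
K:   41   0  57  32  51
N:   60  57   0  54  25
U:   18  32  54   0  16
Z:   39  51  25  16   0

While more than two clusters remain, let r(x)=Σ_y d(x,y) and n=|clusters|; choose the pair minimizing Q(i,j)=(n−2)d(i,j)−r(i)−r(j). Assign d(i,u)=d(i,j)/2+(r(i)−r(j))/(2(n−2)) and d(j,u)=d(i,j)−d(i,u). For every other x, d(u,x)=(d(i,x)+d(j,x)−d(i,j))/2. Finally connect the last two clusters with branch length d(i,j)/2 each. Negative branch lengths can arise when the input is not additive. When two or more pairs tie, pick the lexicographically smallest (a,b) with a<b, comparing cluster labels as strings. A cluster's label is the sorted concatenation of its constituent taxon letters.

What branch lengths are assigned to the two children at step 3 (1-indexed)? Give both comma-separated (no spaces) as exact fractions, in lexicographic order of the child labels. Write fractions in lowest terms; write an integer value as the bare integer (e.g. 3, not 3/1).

27/8,193/8

1. join N+Z (d=25, Q=-252) ⇒ NZ; edges |N|=70/3, |Z|=5/3
  updated: d(I,NZ)=37, d(K,NZ)=83/2, d(NZ,U)=45/2
2. join I+U (d=18, Q=-265/2) ⇒ IU; edges |I|=119/8, |U|=25/8
  updated: d(IU,K)=55/2, d(IU,NZ)=83/4
3. join IU+K (d=55/2, Q=-359/4) ⇒ IKU; edges |IU|=27/8, |K|=193/8
  updated: d(IKU,NZ)=139/8
4. join IKU+NZ (d=139/8) ⇒ IKNUZ; edges |IKU|=139/16, |NZ|=139/16
final tree: (((I:119/8,U:25/8):27/8,K:193/8):139/16,(N:70/3,Z:5/3):139/16)
total length: 703/8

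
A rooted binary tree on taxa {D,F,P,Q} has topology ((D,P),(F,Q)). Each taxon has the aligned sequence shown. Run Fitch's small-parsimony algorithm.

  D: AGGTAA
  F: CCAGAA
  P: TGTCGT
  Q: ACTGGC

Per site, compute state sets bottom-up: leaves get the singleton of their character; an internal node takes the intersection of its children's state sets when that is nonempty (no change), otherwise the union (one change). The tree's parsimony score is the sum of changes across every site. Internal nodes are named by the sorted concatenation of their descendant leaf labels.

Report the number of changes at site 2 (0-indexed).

2

site 0, node DP: D={A} ∪ P={T} → {A,T} (+1)
site 0, node FQ: F={C} ∪ Q={A} → {A,C} (+1)
site 0, node DFPQ: DP={A,T} ∩ FQ={A,C} → {A} (+0)
site 1, node DP: D={G} ∩ P={G} → {G} (+0)
site 1, node FQ: F={C} ∩ Q={C} → {C} (+0)
site 1, node DFPQ: DP={G} ∪ FQ={C} → {C,G} (+1)
site 2, node DP: D={G} ∪ P={T} → {G,T} (+1)
site 2, node FQ: F={A} ∪ Q={T} → {A,T} (+1)
site 2, node DFPQ: DP={G,T} ∩ FQ={A,T} → {T} (+0)
site 3, node DP: D={T} ∪ P={C} → {C,T} (+1)
site 3, node FQ: F={G} ∩ Q={G} → {G} (+0)
site 3, node DFPQ: DP={C,T} ∪ FQ={G} → {C,G,T} (+1)
site 4, node DP: D={A} ∪ P={G} → {A,G} (+1)
site 4, node FQ: F={A} ∪ Q={G} → {A,G} (+1)
site 4, node DFPQ: DP={A,G} ∩ FQ={A,G} → {A,G} (+0)
site 5, node DP: D={A} ∪ P={T} → {A,T} (+1)
site 5, node FQ: F={A} ∪ Q={C} → {A,C} (+1)
site 5, node DFPQ: DP={A,T} ∩ FQ={A,C} → {A} (+0)
per-site changes: [2, 1, 2, 2, 2, 2]; total = 11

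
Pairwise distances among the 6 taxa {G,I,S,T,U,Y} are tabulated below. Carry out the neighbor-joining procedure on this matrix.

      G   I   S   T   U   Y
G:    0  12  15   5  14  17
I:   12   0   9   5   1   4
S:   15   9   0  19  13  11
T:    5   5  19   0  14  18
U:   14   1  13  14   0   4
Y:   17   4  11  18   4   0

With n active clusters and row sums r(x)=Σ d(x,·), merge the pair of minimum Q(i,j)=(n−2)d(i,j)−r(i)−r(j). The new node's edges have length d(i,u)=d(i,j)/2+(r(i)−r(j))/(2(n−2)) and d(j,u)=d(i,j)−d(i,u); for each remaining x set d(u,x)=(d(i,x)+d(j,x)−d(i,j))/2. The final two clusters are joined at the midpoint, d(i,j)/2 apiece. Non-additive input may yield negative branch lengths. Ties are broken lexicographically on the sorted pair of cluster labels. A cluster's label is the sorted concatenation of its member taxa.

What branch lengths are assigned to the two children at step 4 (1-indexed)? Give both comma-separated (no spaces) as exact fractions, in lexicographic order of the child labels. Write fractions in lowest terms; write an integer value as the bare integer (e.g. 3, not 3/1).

1. join G+T (d=5, Q=-104) ⇒ GT; edges |G|=11/4, |T|=9/4
  updated: d(GT,I)=6, d(GT,S)=29/2, d(GT,U)=23/2, d(GT,Y)=15
2. join U+Y (d=4, Q=-103/2) ⇒ UY; edges |U|=5/4, |Y|=11/4
  updated: d(GT,UY)=45/4, d(I,UY)=1/2, d(S,UY)=10
3. join GT+S (d=29/2, Q=-145/4) ⇒ GST; edges |GT|=109/16, |S|=123/16
  updated: d(GST,I)=1/4, d(GST,UY)=27/8
4. join GST+I (d=1/4, Q=-33/8) ⇒ GIST; edges |GST|=25/16, |I|=-21/16
  updated: d(GIST,UY)=29/16
5. join GIST+UY (d=29/16) ⇒ GISTUY; edges |GIST|=29/32, |UY|=29/32
final tree: ((((G:11/4,T:9/4):109/16,S:123/16):25/16,I:-21/16):29/32,(U:5/4,Y:11/4):29/32)
total length: 409/16

25/16,-21/16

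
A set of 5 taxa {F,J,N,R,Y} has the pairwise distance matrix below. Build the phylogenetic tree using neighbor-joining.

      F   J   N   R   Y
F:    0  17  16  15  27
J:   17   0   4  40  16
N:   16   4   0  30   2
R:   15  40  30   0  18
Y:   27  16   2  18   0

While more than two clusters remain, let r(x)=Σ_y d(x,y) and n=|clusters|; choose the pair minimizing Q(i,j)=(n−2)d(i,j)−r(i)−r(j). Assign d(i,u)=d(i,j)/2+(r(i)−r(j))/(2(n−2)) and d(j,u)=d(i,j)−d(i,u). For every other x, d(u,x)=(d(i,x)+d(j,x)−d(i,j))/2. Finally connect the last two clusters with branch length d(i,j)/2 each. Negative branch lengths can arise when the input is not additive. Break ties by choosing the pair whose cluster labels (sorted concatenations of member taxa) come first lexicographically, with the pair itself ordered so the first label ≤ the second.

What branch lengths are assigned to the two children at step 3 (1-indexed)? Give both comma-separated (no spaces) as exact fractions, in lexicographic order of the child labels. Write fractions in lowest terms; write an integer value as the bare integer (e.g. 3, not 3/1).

33/8,55/8

1. join F+R (d=15, Q=-133) ⇒ FR; edges |F|=17/6, |R|=73/6
  updated: d(FR,J)=21, d(FR,N)=31/2, d(FR,Y)=15
2. join FR+Y (d=15, Q=-109/2) ⇒ FRY; edges |FR|=97/8, |Y|=23/8
  updated: d(FRY,J)=11, d(FRY,N)=5/4
3. join FRY+J (d=11, Q=-65/4) ⇒ FJRY; edges |FRY|=33/8, |J|=55/8
  updated: d(FJRY,N)=-23/8
4. join FJRY+N (d=-23/8) ⇒ FJNRY; edges |FJRY|=-23/16, |N|=-23/16
final tree: ((((F:17/6,R:73/6):97/8,Y:23/8):33/8,J:55/8):-23/16,N:-23/16)
total length: 305/8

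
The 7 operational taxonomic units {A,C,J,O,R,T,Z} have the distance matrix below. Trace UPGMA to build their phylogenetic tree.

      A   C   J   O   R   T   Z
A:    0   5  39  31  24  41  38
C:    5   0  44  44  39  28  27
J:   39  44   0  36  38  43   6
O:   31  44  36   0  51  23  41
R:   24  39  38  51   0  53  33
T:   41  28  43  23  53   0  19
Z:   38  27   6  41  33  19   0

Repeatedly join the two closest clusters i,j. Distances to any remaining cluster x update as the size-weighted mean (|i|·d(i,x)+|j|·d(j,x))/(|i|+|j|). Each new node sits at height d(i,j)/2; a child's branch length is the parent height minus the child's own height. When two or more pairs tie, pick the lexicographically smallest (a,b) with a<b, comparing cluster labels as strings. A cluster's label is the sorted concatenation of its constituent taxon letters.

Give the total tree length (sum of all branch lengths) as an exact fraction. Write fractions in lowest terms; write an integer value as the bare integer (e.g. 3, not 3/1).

1. join A+C (d=5) ⇒ AC; edges |A|=5/2, |C|=5/2
  updated: d(AC,J)=83/2, d(AC,O)=75/2, d(AC,R)=63/2, d(AC,T)=69/2, d(AC,Z)=65/2
2. join J+Z (d=6) ⇒ JZ; edges |J|=3, |Z|=3
  updated: d(AC,JZ)=37, d(JZ,O)=77/2, d(JZ,R)=71/2, d(JZ,T)=31
3. join O+T (d=23) ⇒ OT; edges |O|=23/2, |T|=23/2
  updated: d(AC,OT)=36, d(JZ,OT)=139/4, d(OT,R)=52
4. join AC+R (d=63/2) ⇒ ACR; edges |AC|=53/4, |R|=63/4
  updated: d(ACR,JZ)=73/2, d(ACR,OT)=124/3
5. join JZ+OT (d=139/4) ⇒ JOTZ; edges |JZ|=115/8, |OT|=47/8
  updated: d(ACR,JOTZ)=467/12
6. join ACR+JOTZ (d=467/12) ⇒ ACJORTZ; edges |ACR|=89/24, |JOTZ|=25/12
final tree: (((A:5/2,C:5/2):53/4,R:63/4):89/24,((J:3,Z:3):115/8,(O:23/2,T:23/2):47/8):25/12)
total length: 2137/24

2137/24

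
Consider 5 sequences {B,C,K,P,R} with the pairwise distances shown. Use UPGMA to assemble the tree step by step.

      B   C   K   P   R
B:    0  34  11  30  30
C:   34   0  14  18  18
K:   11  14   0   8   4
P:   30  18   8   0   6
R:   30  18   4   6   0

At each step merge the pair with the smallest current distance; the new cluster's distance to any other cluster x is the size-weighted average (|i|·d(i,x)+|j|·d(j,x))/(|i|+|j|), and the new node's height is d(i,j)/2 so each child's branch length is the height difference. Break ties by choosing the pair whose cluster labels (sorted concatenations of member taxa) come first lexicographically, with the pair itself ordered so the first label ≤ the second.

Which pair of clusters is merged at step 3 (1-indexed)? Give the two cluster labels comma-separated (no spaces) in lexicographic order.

C,KPR

1. join K+R (d=4) ⇒ KR; edges |K|=2, |R|=2
  updated: d(B,KR)=41/2, d(C,KR)=16, d(KR,P)=7
2. join KR+P (d=7) ⇒ KPR; edges |KR|=3/2, |P|=7/2
  updated: d(B,KPR)=71/3, d(C,KPR)=50/3
3. join C+KPR (d=50/3) ⇒ CKPR; edges |C|=25/3, |KPR|=29/6
  updated: d(B,CKPR)=105/4
4. join B+CKPR (d=105/4) ⇒ BCKPR; edges |B|=105/8, |CKPR|=115/24
final tree: (B:105/8,(C:25/3,((K:2,R:2):3/2,P:7/2):29/6):115/24)
total length: 481/12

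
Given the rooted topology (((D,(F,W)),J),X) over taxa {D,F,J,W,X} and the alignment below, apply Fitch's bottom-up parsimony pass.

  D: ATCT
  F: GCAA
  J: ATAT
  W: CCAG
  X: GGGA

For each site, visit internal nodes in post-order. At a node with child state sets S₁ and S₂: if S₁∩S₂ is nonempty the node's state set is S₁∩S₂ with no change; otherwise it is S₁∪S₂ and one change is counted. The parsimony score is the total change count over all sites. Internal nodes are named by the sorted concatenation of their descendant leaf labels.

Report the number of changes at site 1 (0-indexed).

2

site 0, node FW: F={G} ∪ W={C} → {C,G} (+1)
site 0, node DFW: D={A} ∪ FW={C,G} → {A,C,G} (+1)
site 0, node DFJW: DFW={A,C,G} ∩ J={A} → {A} (+0)
site 0, node DFJWX: DFJW={A} ∪ X={G} → {A,G} (+1)
site 1, node FW: F={C} ∩ W={C} → {C} (+0)
site 1, node DFW: D={T} ∪ FW={C} → {C,T} (+1)
site 1, node DFJW: DFW={C,T} ∩ J={T} → {T} (+0)
site 1, node DFJWX: DFJW={T} ∪ X={G} → {G,T} (+1)
site 2, node FW: F={A} ∩ W={A} → {A} (+0)
site 2, node DFW: D={C} ∪ FW={A} → {A,C} (+1)
site 2, node DFJW: DFW={A,C} ∩ J={A} → {A} (+0)
site 2, node DFJWX: DFJW={A} ∪ X={G} → {A,G} (+1)
site 3, node FW: F={A} ∪ W={G} → {A,G} (+1)
site 3, node DFW: D={T} ∪ FW={A,G} → {A,G,T} (+1)
site 3, node DFJW: DFW={A,G,T} ∩ J={T} → {T} (+0)
site 3, node DFJWX: DFJW={T} ∪ X={A} → {A,T} (+1)
per-site changes: [3, 2, 2, 3]; total = 10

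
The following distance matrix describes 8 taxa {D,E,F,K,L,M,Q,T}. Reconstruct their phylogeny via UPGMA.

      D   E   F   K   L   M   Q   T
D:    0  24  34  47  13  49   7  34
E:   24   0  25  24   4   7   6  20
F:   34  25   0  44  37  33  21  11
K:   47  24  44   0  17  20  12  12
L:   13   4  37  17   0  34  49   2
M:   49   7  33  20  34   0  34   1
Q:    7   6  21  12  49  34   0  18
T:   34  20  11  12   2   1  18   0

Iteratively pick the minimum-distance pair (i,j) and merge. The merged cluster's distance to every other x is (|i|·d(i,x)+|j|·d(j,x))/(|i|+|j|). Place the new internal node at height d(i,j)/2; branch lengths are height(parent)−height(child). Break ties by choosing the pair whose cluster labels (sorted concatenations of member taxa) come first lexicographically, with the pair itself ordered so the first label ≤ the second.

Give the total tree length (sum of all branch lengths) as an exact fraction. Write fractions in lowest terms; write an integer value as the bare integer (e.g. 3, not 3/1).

step 1: merge (M,T) at d=1; branch lengths M→1/2, T→1/2; new cluster MT
  updated: d(D,MT)=83/2, d(E,MT)=27/2, d(F,MT)=22, d(K,MT)=16, d(L,MT)=18, d(MT,Q)=26
step 2: merge (E,L) at d=4; branch lengths E→2, L→2; new cluster EL
  updated: d(D,EL)=37/2, d(EL,F)=31, d(EL,K)=41/2, d(EL,MT)=63/4, d(EL,Q)=55/2
step 3: merge (D,Q) at d=7; branch lengths D→7/2, Q→7/2; new cluster DQ
  updated: d(DQ,EL)=23, d(DQ,F)=55/2, d(DQ,K)=59/2, d(DQ,MT)=135/4
step 4: merge (EL,MT) at d=63/4; branch lengths EL→47/8, MT→59/8; new cluster ELMT
  updated: d(DQ,ELMT)=227/8, d(ELMT,F)=53/2, d(ELMT,K)=73/4
step 5: merge (ELMT,K) at d=73/4; branch lengths ELMT→5/4, K→73/8; new cluster EKLMT
  updated: d(DQ,EKLMT)=143/5, d(EKLMT,F)=30
step 6: merge (DQ,F) at d=55/2; branch lengths DQ→41/4, F→55/4; new cluster DFQ
  updated: d(DFQ,EKLMT)=436/15
step 7: merge (DFQ,EKLMT) at d=436/15; branch lengths DFQ→47/60, EKLMT→649/120; new cluster DEFKLMQT
final tree: (((D:7/2,Q:7/2):41/4,F:55/4):47/60,(((E:2,L:2):47/8,(M:1/2,T:1/2):59/8):5/4,K:73/8):649/120)
total length: 3949/60

3949/60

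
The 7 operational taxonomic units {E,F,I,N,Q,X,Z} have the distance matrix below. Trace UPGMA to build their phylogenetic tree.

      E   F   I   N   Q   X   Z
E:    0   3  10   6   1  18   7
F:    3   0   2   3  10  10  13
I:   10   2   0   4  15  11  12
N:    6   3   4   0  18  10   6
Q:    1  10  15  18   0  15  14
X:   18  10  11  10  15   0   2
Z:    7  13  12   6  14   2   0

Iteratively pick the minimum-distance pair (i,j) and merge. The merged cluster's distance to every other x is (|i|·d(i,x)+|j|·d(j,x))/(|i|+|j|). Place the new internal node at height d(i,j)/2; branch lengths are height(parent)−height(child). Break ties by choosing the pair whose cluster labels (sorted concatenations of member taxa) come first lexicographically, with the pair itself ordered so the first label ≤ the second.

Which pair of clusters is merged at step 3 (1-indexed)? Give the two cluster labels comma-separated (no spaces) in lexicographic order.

iteration 1: select E,Q (d=1); attach at lengths (1/2, 1/2); label the merged cluster EQ
  updated: d(EQ,F)=13/2, d(EQ,I)=25/2, d(EQ,N)=12, d(EQ,X)=33/2, d(EQ,Z)=21/2
iteration 2: select F,I (d=2); attach at lengths (1, 1); label the merged cluster FI
  updated: d(EQ,FI)=19/2, d(FI,N)=7/2, d(FI,X)=21/2, d(FI,Z)=25/2
iteration 3: select X,Z (d=2); attach at lengths (1, 1); label the merged cluster XZ
  updated: d(EQ,XZ)=27/2, d(FI,XZ)=23/2, d(N,XZ)=8
iteration 4: select FI,N (d=7/2); attach at lengths (3/4, 7/4); label the merged cluster FIN
  updated: d(EQ,FIN)=31/3, d(FIN,XZ)=31/3
iteration 5: select EQ,FIN (d=31/3); attach at lengths (14/3, 41/12); label the merged cluster EFINQ
  updated: d(EFINQ,XZ)=58/5
iteration 6: select EFINQ,XZ (d=58/5); attach at lengths (19/30, 24/5); label the merged cluster EFINQXZ
final tree: (((E:1/2,Q:1/2):14/3,((F:1,I:1):3/4,N:7/4):41/12):19/30,(X:1,Z:1):24/5)
total length: 1261/60

X,Z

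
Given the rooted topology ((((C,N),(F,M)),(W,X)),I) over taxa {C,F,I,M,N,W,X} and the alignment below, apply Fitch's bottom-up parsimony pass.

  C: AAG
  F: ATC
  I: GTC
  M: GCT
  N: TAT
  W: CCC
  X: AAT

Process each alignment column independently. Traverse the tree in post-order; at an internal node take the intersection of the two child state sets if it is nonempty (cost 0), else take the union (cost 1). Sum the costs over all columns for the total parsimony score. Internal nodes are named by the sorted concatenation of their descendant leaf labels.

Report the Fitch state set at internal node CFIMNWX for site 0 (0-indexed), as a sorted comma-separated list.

CN@0: {A} ∪ {T} = {A,T} (union, +1)
FM@0: {A} ∪ {G} = {A,G} (union, +1)
CFMN@0: {A,T} ∩ {A,G} = {A} (intersection, +0)
WX@0: {C} ∪ {A} = {A,C} (union, +1)
CFMNWX@0: {A} ∩ {A,C} = {A} (intersection, +0)
CFIMNWX@0: {A} ∪ {G} = {A,G} (union, +1)
CN@1: {A} ∩ {A} = {A} (intersection, +0)
FM@1: {T} ∪ {C} = {C,T} (union, +1)
CFMN@1: {A} ∪ {C,T} = {A,C,T} (union, +1)
WX@1: {C} ∪ {A} = {A,C} (union, +1)
CFMNWX@1: {A,C,T} ∩ {A,C} = {A,C} (intersection, +0)
CFIMNWX@1: {A,C} ∪ {T} = {A,C,T} (union, +1)
CN@2: {G} ∪ {T} = {G,T} (union, +1)
FM@2: {C} ∪ {T} = {C,T} (union, +1)
CFMN@2: {G,T} ∩ {C,T} = {T} (intersection, +0)
WX@2: {C} ∪ {T} = {C,T} (union, +1)
CFMNWX@2: {T} ∩ {C,T} = {T} (intersection, +0)
CFIMNWX@2: {T} ∪ {C} = {C,T} (union, +1)
per-site changes: [4, 4, 4]; total = 12

A,G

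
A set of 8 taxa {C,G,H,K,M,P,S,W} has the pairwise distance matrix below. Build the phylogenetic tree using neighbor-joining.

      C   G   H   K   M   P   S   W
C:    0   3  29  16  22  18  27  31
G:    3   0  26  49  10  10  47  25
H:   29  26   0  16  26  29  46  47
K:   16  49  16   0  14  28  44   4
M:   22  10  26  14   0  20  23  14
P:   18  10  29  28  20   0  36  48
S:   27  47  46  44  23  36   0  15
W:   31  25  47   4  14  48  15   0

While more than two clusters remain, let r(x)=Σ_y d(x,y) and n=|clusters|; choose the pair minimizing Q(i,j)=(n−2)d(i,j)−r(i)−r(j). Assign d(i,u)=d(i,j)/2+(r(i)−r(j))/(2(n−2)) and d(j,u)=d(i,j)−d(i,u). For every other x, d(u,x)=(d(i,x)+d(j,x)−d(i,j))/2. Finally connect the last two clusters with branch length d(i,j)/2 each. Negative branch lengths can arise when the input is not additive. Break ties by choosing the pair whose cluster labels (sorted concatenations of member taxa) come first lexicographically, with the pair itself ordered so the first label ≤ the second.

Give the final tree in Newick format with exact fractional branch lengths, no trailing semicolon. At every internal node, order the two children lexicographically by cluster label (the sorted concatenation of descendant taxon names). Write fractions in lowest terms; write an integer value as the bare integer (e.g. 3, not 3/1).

iteration 1: select S,W (d=15, Q=-332); attach at lengths (12, 3); label the merged cluster SW
  updated: d(C,SW)=43/2, d(G,SW)=57/2, d(H,SW)=39, d(K,SW)=33/2, d(M,SW)=11, d(P,SW)=69/2
iteration 2: select H,K (d=16, Q=-449/2); attach at lengths (211/20, 109/20); label the merged cluster HK
  updated: d(C,HK)=29/2, d(G,HK)=59/2, d(HK,M)=12, d(HK,P)=41/2, d(HK,SW)=79/4
iteration 3: select C,G (d=3, Q=-148); attach at lengths (5/4, 7/4); label the merged cluster CG
  updated: d(CG,HK)=41/2, d(CG,M)=29/2, d(CG,P)=25/2, d(CG,SW)=47/2
iteration 4: select CG,P (d=25/2, Q=-121); attach at lengths (7/2, 9); label the merged cluster CGP
  updated: d(CGP,HK)=57/4, d(CGP,M)=11, d(CGP,SW)=91/4
iteration 5: select CGP,HK (d=57/4, Q=-131/2); attach at lengths (61/8, 53/8); label the merged cluster CGHKP
  updated: d(CGHKP,M)=35/8, d(CGHKP,SW)=113/8
iteration 6: select CGHKP,M (d=35/8, Q=-59/2); attach at lengths (15/4, 5/8); label the merged cluster CGHKMP
  updated: d(CGHKMP,SW)=83/8
iteration 7: select CGHKMP,SW (d=83/8); attach at lengths (83/16, 83/16); label the merged cluster CGHKMPSW
final tree: (((((C:5/4,G:7/4):7/2,P:9):61/8,(H:211/20,K:109/20):53/8):15/4,M:5/8):83/16,(S:12,W:3):83/16)
total length: 151/2

(((((C:5/4,G:7/4):7/2,P:9):61/8,(H:211/20,K:109/20):53/8):15/4,M:5/8):83/16,(S:12,W:3):83/16)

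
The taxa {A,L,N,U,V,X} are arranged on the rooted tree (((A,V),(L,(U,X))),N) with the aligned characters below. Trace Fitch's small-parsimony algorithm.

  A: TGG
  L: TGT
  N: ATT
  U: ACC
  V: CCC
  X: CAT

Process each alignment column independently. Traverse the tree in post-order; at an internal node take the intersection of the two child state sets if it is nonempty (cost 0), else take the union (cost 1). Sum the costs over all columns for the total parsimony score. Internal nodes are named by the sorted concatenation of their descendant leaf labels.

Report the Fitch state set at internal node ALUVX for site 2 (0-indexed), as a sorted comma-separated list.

C,G,T

[col 0] AV: children A:{T}, V:{C} ∪→ {C,T}; cost 1
[col 0] UX: children U:{A}, X:{C} ∪→ {A,C}; cost 1
[col 0] LUX: children L:{T}, UX:{A,C} ∪→ {A,C,T}; cost 1
[col 0] ALUVX: children AV:{C,T}, LUX:{A,C,T} ∩→ {C,T}; cost 0
[col 0] ALNUVX: children ALUVX:{C,T}, N:{A} ∪→ {A,C,T}; cost 1
[col 1] AV: children A:{G}, V:{C} ∪→ {C,G}; cost 1
[col 1] UX: children U:{C}, X:{A} ∪→ {A,C}; cost 1
[col 1] LUX: children L:{G}, UX:{A,C} ∪→ {A,C,G}; cost 1
[col 1] ALUVX: children AV:{C,G}, LUX:{A,C,G} ∩→ {C,G}; cost 0
[col 1] ALNUVX: children ALUVX:{C,G}, N:{T} ∪→ {C,G,T}; cost 1
[col 2] AV: children A:{G}, V:{C} ∪→ {C,G}; cost 1
[col 2] UX: children U:{C}, X:{T} ∪→ {C,T}; cost 1
[col 2] LUX: children L:{T}, UX:{C,T} ∩→ {T}; cost 0
[col 2] ALUVX: children AV:{C,G}, LUX:{T} ∪→ {C,G,T}; cost 1
[col 2] ALNUVX: children ALUVX:{C,G,T}, N:{T} ∩→ {T}; cost 0
per-site changes: [4, 4, 3]; total = 11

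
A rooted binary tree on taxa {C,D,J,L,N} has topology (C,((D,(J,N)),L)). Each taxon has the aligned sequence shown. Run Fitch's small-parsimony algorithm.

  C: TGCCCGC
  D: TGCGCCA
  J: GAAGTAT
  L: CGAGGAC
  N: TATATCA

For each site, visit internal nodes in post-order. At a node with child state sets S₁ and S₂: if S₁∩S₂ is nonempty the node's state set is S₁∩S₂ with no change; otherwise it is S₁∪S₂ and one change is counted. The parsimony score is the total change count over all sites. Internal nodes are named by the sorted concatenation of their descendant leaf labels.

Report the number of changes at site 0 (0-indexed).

2

JN@0: {G} ∪ {T} = {G,T} (union, +1)
DJN@0: {T} ∩ {G,T} = {T} (intersection, +0)
DJLN@0: {T} ∪ {C} = {C,T} (union, +1)
CDJLN@0: {T} ∩ {C,T} = {T} (intersection, +0)
JN@1: {A} ∩ {A} = {A} (intersection, +0)
DJN@1: {G} ∪ {A} = {A,G} (union, +1)
DJLN@1: {A,G} ∩ {G} = {G} (intersection, +0)
CDJLN@1: {G} ∩ {G} = {G} (intersection, +0)
JN@2: {A} ∪ {T} = {A,T} (union, +1)
DJN@2: {C} ∪ {A,T} = {A,C,T} (union, +1)
DJLN@2: {A,C,T} ∩ {A} = {A} (intersection, +0)
CDJLN@2: {C} ∪ {A} = {A,C} (union, +1)
JN@3: {G} ∪ {A} = {A,G} (union, +1)
DJN@3: {G} ∩ {A,G} = {G} (intersection, +0)
DJLN@3: {G} ∩ {G} = {G} (intersection, +0)
CDJLN@3: {C} ∪ {G} = {C,G} (union, +1)
JN@4: {T} ∩ {T} = {T} (intersection, +0)
DJN@4: {C} ∪ {T} = {C,T} (union, +1)
DJLN@4: {C,T} ∪ {G} = {C,G,T} (union, +1)
CDJLN@4: {C} ∩ {C,G,T} = {C} (intersection, +0)
JN@5: {A} ∪ {C} = {A,C} (union, +1)
DJN@5: {C} ∩ {A,C} = {C} (intersection, +0)
DJLN@5: {C} ∪ {A} = {A,C} (union, +1)
CDJLN@5: {G} ∪ {A,C} = {A,C,G} (union, +1)
JN@6: {T} ∪ {A} = {A,T} (union, +1)
DJN@6: {A} ∩ {A,T} = {A} (intersection, +0)
DJLN@6: {A} ∪ {C} = {A,C} (union, +1)
CDJLN@6: {C} ∩ {A,C} = {C} (intersection, +0)
per-site changes: [2, 1, 3, 2, 2, 3, 2]; total = 15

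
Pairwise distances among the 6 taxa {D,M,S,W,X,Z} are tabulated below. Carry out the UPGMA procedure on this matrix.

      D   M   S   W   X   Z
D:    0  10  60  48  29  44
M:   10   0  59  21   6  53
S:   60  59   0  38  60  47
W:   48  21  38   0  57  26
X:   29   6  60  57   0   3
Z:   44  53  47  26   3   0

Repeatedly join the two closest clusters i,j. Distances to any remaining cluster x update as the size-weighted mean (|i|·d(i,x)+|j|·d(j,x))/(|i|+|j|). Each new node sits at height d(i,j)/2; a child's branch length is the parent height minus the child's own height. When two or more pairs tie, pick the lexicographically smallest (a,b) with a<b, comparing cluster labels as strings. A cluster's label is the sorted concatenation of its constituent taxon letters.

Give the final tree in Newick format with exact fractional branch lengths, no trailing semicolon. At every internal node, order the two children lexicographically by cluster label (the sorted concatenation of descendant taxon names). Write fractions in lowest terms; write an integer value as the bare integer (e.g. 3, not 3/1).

1. join X+Z (d=3) ⇒ XZ; edges |X|=3/2, |Z|=3/2
  updated: d(D,XZ)=73/2, d(M,XZ)=59/2, d(S,XZ)=107/2, d(W,XZ)=83/2
2. join D+M (d=10) ⇒ DM; edges |D|=5, |M|=5
  updated: d(DM,S)=119/2, d(DM,W)=69/2, d(DM,XZ)=33
3. join DM+XZ (d=33) ⇒ DMXZ; edges |DM|=23/2, |XZ|=15
  updated: d(DMXZ,S)=113/2, d(DMXZ,W)=38
4. join DMXZ+W (d=38) ⇒ DMWXZ; edges |DMXZ|=5/2, |W|=19
  updated: d(DMWXZ,S)=264/5
5. join DMWXZ+S (d=264/5) ⇒ DMSWXZ; edges |DMWXZ|=37/5, |S|=132/5
final tree: ((((D:5,M:5):23/2,(X:3/2,Z:3/2):15):5/2,W:19):37/5,S:132/5)
total length: 474/5

((((D:5,M:5):23/2,(X:3/2,Z:3/2):15):5/2,W:19):37/5,S:132/5)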